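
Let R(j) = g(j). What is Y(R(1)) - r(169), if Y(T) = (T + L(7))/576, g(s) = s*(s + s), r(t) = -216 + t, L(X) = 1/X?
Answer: 63173/1344 ≈ 47.004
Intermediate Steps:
g(s) = 2*s² (g(s) = s*(2*s) = 2*s²)
R(j) = 2*j²
Y(T) = 1/4032 + T/576 (Y(T) = (T + 1/7)/576 = (T + ⅐)/576 = (⅐ + T)/576 = 1/4032 + T/576)
Y(R(1)) - r(169) = (1/4032 + (2*1²)/576) - (-216 + 169) = (1/4032 + (2*1)/576) - 1*(-47) = (1/4032 + (1/576)*2) + 47 = (1/4032 + 1/288) + 47 = 5/1344 + 47 = 63173/1344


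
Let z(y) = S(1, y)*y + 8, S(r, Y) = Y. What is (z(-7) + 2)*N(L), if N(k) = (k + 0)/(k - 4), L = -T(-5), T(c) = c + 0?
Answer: 295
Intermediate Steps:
T(c) = c
z(y) = 8 + y² (z(y) = y*y + 8 = y² + 8 = 8 + y²)
L = 5 (L = -1*(-5) = 5)
N(k) = k/(-4 + k)
(z(-7) + 2)*N(L) = ((8 + (-7)²) + 2)*(5/(-4 + 5)) = ((8 + 49) + 2)*(5/1) = (57 + 2)*(5*1) = 59*5 = 295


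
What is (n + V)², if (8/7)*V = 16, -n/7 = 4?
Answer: 196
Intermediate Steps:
n = -28 (n = -7*4 = -28)
V = 14 (V = (7/8)*16 = 14)
(n + V)² = (-28 + 14)² = (-14)² = 196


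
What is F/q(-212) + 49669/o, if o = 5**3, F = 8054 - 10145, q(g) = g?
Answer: 10791203/26500 ≈ 407.22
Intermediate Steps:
F = -2091
o = 125
F/q(-212) + 49669/o = -2091/(-212) + 49669/125 = -2091*(-1/212) + 49669*(1/125) = 2091/212 + 49669/125 = 10791203/26500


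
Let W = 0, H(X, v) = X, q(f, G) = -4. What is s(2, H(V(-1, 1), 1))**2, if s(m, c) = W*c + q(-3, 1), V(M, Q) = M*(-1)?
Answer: 16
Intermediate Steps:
V(M, Q) = -M
s(m, c) = -4 (s(m, c) = 0*c - 4 = 0 - 4 = -4)
s(2, H(V(-1, 1), 1))**2 = (-4)**2 = 16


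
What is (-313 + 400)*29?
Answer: 2523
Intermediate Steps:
(-313 + 400)*29 = 87*29 = 2523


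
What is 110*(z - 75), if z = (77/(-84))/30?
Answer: -297121/36 ≈ -8253.4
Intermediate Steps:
z = -11/360 (z = (77*(-1/84))*(1/30) = -11/12*1/30 = -11/360 ≈ -0.030556)
110*(z - 75) = 110*(-11/360 - 75) = 110*(-27011/360) = -297121/36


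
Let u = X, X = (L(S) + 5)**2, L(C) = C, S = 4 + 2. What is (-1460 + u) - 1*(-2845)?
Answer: 1506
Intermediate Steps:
S = 6
X = 121 (X = (6 + 5)**2 = 11**2 = 121)
u = 121
(-1460 + u) - 1*(-2845) = (-1460 + 121) - 1*(-2845) = -1339 + 2845 = 1506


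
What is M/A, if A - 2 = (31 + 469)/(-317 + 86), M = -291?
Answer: 67221/38 ≈ 1769.0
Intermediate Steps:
A = -38/231 (A = 2 + (31 + 469)/(-317 + 86) = 2 + 500/(-231) = 2 + 500*(-1/231) = 2 - 500/231 = -38/231 ≈ -0.16450)
M/A = -291/(-38/231) = -291*(-231/38) = 67221/38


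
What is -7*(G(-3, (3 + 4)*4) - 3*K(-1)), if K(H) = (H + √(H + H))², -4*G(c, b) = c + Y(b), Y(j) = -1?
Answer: -28 - 42*I*√2 ≈ -28.0 - 59.397*I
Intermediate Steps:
G(c, b) = ¼ - c/4 (G(c, b) = -(c - 1)/4 = -(-1 + c)/4 = ¼ - c/4)
K(H) = (H + √2*√H)² (K(H) = (H + √(2*H))² = (H + √2*√H)²)
-7*(G(-3, (3 + 4)*4) - 3*K(-1)) = -7*((¼ - ¼*(-3)) - 3*(-1 + √2*√(-1))²) = -7*((¼ + ¾) - 3*(-1 + √2*I)²) = -7*(1 - 3*(-1 + I*√2)²) = -7 + 21*(-1 + I*√2)²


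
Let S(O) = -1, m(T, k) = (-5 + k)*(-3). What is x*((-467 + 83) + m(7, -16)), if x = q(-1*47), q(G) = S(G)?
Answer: 321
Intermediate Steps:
m(T, k) = 15 - 3*k
q(G) = -1
x = -1
x*((-467 + 83) + m(7, -16)) = -((-467 + 83) + (15 - 3*(-16))) = -(-384 + (15 + 48)) = -(-384 + 63) = -1*(-321) = 321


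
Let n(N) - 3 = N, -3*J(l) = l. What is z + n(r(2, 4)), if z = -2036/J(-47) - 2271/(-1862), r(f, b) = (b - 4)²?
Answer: -11003817/87514 ≈ -125.74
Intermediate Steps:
J(l) = -l/3
r(f, b) = (-4 + b)²
n(N) = 3 + N
z = -11266359/87514 (z = -2036/((-⅓*(-47))) - 2271/(-1862) = -2036/47/3 - 2271*(-1/1862) = -2036*3/47 + 2271/1862 = -6108/47 + 2271/1862 = -11266359/87514 ≈ -128.74)
z + n(r(2, 4)) = -11266359/87514 + (3 + (-4 + 4)²) = -11266359/87514 + (3 + 0²) = -11266359/87514 + (3 + 0) = -11266359/87514 + 3 = -11003817/87514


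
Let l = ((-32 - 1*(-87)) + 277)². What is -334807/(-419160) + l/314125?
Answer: 4324935449/3761961000 ≈ 1.1496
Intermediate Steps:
l = 110224 (l = ((-32 + 87) + 277)² = (55 + 277)² = 332² = 110224)
-334807/(-419160) + l/314125 = -334807/(-419160) + 110224/314125 = -334807*(-1/419160) + 110224*(1/314125) = 334807/419160 + 110224/314125 = 4324935449/3761961000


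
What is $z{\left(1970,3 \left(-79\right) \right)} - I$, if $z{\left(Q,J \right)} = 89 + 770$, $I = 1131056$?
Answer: $-1130197$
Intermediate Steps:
$z{\left(Q,J \right)} = 859$
$z{\left(1970,3 \left(-79\right) \right)} - I = 859 - 1131056 = -1130197$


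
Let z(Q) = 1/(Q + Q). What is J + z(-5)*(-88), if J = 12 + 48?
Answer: 344/5 ≈ 68.800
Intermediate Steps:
z(Q) = 1/(2*Q)
J = 60
J + z(-5)*(-88) = 60 + ((½)/(-5))*(-88) = 60 + ((½)*(-⅕))*(-88) = 60 - ⅒*(-88) = 60 + 44/5 = 344/5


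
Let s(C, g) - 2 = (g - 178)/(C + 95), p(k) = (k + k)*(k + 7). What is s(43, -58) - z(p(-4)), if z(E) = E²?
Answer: -39724/69 ≈ -575.71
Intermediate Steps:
p(k) = 2*k*(7 + k) (p(k) = (2*k)*(7 + k) = 2*k*(7 + k))
s(C, g) = 2 + (-178 + g)/(95 + C) (s(C, g) = 2 + (g - 178)/(C + 95) = 2 + (-178 + g)/(95 + C))
s(43, -58) - z(p(-4)) = (12 - 58 + 2*43)/(95 + 43) - (2*(-4)*(7 - 4))² = (12 - 58 + 86)/138 - (2*(-4)*3)² = (1/138)*40 - 1*(-24)² = 20/69 - 1*576 = 20/69 - 576 = -39724/69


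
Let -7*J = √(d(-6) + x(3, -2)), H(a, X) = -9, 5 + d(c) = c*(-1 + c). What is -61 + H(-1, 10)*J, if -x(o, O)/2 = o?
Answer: -61 + 9*√31/7 ≈ -53.841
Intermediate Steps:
d(c) = -5 + c*(-1 + c)
x(o, O) = -2*o
J = -√31/7 (J = -√((-5 + (-6)² - 1*(-6)) - 2*3)/7 = -√((-5 + 36 + 6) - 6)/7 = -√(37 - 6)/7 = -√31/7 ≈ -0.79539)
-61 + H(-1, 10)*J = -61 - (-9)*√31/7 = -61 + 9*√31/7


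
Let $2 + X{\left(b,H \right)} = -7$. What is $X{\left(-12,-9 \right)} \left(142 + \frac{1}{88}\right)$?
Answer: $- \frac{112473}{88} \approx -1278.1$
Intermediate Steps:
$X{\left(b,H \right)} = -9$ ($X{\left(b,H \right)} = -2 - 7 = -9$)
$X{\left(-12,-9 \right)} \left(142 + \frac{1}{88}\right) = - 9 \left(142 + \frac{1}{88}\right) = \left(-9\right) \frac{12497}{88} = - \frac{112473}{88}$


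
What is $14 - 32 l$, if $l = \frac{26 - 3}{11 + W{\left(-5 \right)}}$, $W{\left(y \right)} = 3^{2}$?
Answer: $- \frac{114}{5} \approx -22.8$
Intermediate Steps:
$W{\left(y \right)} = 9$
$l = \frac{23}{20}$ ($l = \frac{26 - 3}{11 + 9} = \frac{23}{20} \approx 1.15$)
$14 - 32 l = 14 - \frac{184}{5} = - \frac{114}{5}$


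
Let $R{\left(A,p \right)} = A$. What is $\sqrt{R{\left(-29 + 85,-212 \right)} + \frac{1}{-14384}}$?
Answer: $\frac{\sqrt{724147197}}{3596} \approx 7.4833$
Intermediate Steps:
$\sqrt{R{\left(-29 + 85,-212 \right)} + \frac{1}{-14384}} = \sqrt{\left(-29 + 85\right) + \frac{1}{-14384}} = \sqrt{56 - \frac{1}{14384}} = \sqrt{\frac{805503}{14384}} = \frac{\sqrt{724147197}}{3596}$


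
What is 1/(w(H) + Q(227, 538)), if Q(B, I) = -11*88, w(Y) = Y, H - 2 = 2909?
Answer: 1/1943 ≈ 0.00051467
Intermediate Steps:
H = 2911 (H = 2 + 2909 = 2911)
Q(B, I) = -968
1/(w(H) + Q(227, 538)) = 1/(2911 - 968) = 1/1943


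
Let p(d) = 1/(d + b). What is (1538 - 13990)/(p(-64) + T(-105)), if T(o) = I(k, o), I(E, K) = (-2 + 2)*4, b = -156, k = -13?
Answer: 2739440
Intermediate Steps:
p(d) = 1/(-156 + d) (p(d) = 1/(d - 156) = 1/(-156 + d))
I(E, K) = 0 (I(E, K) = 0*4 = 0)
T(o) = 0
(1538 - 13990)/(p(-64) + T(-105)) = (1538 - 13990)/(1/(-156 - 64) + 0) = -12452/(1/(-220) + 0) = -12452/(-1/220 + 0) = -12452/(-1/220) = -12452*(-220) = 2739440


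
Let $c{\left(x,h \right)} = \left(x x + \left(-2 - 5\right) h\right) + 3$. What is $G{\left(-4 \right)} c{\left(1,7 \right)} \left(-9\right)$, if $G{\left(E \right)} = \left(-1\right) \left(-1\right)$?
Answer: $405$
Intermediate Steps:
$G{\left(E \right)} = 1$
$c{\left(x,h \right)} = 3 + x^{2} - 7 h$ ($c{\left(x,h \right)} = \left(x^{2} - 7 h\right) + 3 = 3 + x^{2} - 7 h$)
$G{\left(-4 \right)} c{\left(1,7 \right)} \left(-9\right) = 1 \left(3 + 1^{2} - 49\right) \left(-9\right) = 1 \left(3 + 1 - 49\right) \left(-9\right) = 1 \left(-45\right) \left(-9\right) = \left(-45\right) \left(-9\right) = 405$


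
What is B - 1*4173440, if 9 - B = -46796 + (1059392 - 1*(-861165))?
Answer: -6047192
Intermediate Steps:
B = -1873752 (B = 9 - (-46796 + (1059392 - 1*(-861165))) = 9 - (-46796 + (1059392 + 861165)) = 9 - (-46796 + 1920557) = 9 - 1*1873761 = 9 - 1873761 = -1873752)
B - 1*4173440 = -1873752 - 1*4173440 = -1873752 - 4173440 = -6047192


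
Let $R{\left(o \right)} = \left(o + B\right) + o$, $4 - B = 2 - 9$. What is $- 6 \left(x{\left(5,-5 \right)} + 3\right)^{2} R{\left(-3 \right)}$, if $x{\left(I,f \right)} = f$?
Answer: $-120$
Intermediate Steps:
$B = 11$ ($B = 4 - \left(2 - 9\right) = 4 - -7 = 4 + 7 = 11$)
$R{\left(o \right)} = 11 + 2 o$ ($R{\left(o \right)} = \left(o + 11\right) + o = \left(11 + o\right) + o = 11 + 2 o$)
$- 6 \left(x{\left(5,-5 \right)} + 3\right)^{2} R{\left(-3 \right)} = - 6 \left(-5 + 3\right)^{2} \left(11 + 2 \left(-3\right)\right) = - 6 \left(-2\right)^{2} \left(11 - 6\right) = \left(-6\right) 4 \cdot 5 = \left(-24\right) 5 = -120$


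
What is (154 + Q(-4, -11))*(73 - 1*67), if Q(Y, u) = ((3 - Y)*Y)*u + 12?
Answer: 2844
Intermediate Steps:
Q(Y, u) = 12 + Y*u*(3 - Y) (Q(Y, u) = (Y*(3 - Y))*u + 12 = Y*u*(3 - Y) + 12 = 12 + Y*u*(3 - Y))
(154 + Q(-4, -11))*(73 - 1*67) = (154 + (12 - 1*(-11)*(-4)**2 + 3*(-4)*(-11)))*(73 - 1*67) = (154 + (12 - 1*(-11)*16 + 132))*(73 - 67) = (154 + (12 + 176 + 132))*6 = (154 + 320)*6 = 474*6 = 2844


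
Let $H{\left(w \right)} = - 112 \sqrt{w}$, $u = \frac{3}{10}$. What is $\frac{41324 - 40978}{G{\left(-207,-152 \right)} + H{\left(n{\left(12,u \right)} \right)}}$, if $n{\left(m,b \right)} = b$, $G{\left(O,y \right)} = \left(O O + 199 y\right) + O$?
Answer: $\frac{5360405}{192009341} + \frac{4844 \sqrt{30}}{192009341} \approx 0.028056$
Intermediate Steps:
$G{\left(O,y \right)} = O + O^{2} + 199 y$ ($G{\left(O,y \right)} = \left(O^{2} + 199 y\right) + O = O + O^{2} + 199 y$)
$u = \frac{3}{10}$ ($u = 3 \cdot \frac{1}{10} = \frac{3}{10} \approx 0.3$)
$\frac{41324 - 40978}{G{\left(-207,-152 \right)} + H{\left(n{\left(12,u \right)} \right)}} = \frac{41324 - 40978}{\left(-207 + \left(-207\right)^{2} + 199 \left(-152\right)\right) - 112 \sqrt{\frac{3}{10}}} = \frac{346}{\left(-207 + 42849 - 30248\right) - 112 \frac{\sqrt{30}}{10}} = \frac{346}{12394 - \frac{56 \sqrt{30}}{5}}$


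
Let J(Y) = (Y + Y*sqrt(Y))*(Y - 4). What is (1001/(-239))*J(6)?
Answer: -12012/239 - 12012*sqrt(6)/239 ≈ -173.37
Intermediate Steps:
J(Y) = (-4 + Y)*(Y + Y**(3/2)) (J(Y) = (Y + Y**(3/2))*(-4 + Y) = (-4 + Y)*(Y + Y**(3/2)))
(1001/(-239))*J(6) = (1001/(-239))*(6**2 + 6**(5/2) - 4*6 - 24*sqrt(6)) = (1001*(-1/239))*(36 + 36*sqrt(6) - 24 - 24*sqrt(6)) = -1001*(36 + 36*sqrt(6) - 24 - 24*sqrt(6))/239 = -1001*(12 + 12*sqrt(6))/239 = -12012/239 - 12012*sqrt(6)/239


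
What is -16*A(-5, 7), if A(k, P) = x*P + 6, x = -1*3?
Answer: 240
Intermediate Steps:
x = -3
A(k, P) = 6 - 3*P (A(k, P) = -3*P + 6 = 6 - 3*P)
-16*A(-5, 7) = -16*(6 - 3*7) = -16*(6 - 21) = -16*(-15) = 240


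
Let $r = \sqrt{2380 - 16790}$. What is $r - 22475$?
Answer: $-22475 + i \sqrt{14410} \approx -22475.0 + 120.04 i$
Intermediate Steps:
$r = i \sqrt{14410}$ ($r = \sqrt{-14410} = i \sqrt{14410} \approx 120.04 i$)
$r - 22475 = i \sqrt{14410} - 22475 = -22475 + i \sqrt{14410}$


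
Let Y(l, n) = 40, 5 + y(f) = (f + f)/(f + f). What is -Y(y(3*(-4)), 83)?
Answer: -40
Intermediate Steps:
y(f) = -4 (y(f) = -5 + (f + f)/(f + f) = -5 + (2*f)/((2*f)) = -5 + (2*f)*(1/(2*f)) = -5 + 1 = -4)
-Y(y(3*(-4)), 83) = -1*40 = -40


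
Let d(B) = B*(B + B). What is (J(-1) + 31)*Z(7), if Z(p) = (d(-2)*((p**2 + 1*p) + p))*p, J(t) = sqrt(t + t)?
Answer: 109368 + 3528*I*sqrt(2) ≈ 1.0937e+5 + 4989.3*I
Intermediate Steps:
d(B) = 2*B**2 (d(B) = B*(2*B) = 2*B**2)
J(t) = sqrt(2)*sqrt(t) (J(t) = sqrt(2*t) = sqrt(2)*sqrt(t))
Z(p) = p*(8*p**2 + 16*p) (Z(p) = ((2*(-2)**2)*((p**2 + 1*p) + p))*p = ((2*4)*((p**2 + p) + p))*p = (8*((p + p**2) + p))*p = (8*(p**2 + 2*p))*p = (8*p**2 + 16*p)*p = p*(8*p**2 + 16*p))
(J(-1) + 31)*Z(7) = (sqrt(2)*sqrt(-1) + 31)*(8*7**2*(2 + 7)) = (sqrt(2)*I + 31)*(8*49*9) = (I*sqrt(2) + 31)*3528 = (31 + I*sqrt(2))*3528 = 109368 + 3528*I*sqrt(2)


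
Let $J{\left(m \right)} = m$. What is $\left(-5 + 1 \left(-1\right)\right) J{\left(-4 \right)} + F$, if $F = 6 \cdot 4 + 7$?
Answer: $55$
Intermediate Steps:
$F = 31$ ($F = 24 + 7 = 31$)
$\left(-5 + 1 \left(-1\right)\right) J{\left(-4 \right)} + F = \left(-5 + 1 \left(-1\right)\right) \left(-4\right) + 31 = \left(-5 - 1\right) \left(-4\right) + 31 = \left(-6\right) \left(-4\right) + 31 = 24 + 31 = 55$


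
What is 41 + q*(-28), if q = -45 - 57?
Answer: 2897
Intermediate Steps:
q = -102
41 + q*(-28) = 41 - 102*(-28) = 41 + 2856 = 2897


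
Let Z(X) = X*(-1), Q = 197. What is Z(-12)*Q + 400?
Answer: 2764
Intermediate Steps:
Z(X) = -X
Z(-12)*Q + 400 = -1*(-12)*197 + 400 = 12*197 + 400 = 2364 + 400 = 2764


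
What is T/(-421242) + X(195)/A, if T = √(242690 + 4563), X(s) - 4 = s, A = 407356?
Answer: 199/407356 - √247253/421242 ≈ -0.00069191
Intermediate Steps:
X(s) = 4 + s
T = √247253 ≈ 497.25
T/(-421242) + X(195)/A = √247253/(-421242) + (4 + 195)/407356 = √247253*(-1/421242) + 199*(1/407356) = -√247253/421242 + 199/407356 = 199/407356 - √247253/421242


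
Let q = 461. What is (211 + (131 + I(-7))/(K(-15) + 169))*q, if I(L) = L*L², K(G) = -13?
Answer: 3769136/39 ≈ 96645.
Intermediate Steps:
I(L) = L³
(211 + (131 + I(-7))/(K(-15) + 169))*q = (211 + (131 + (-7)³)/(-13 + 169))*461 = (211 + (131 - 343)/156)*461 = (211 - 212*1/156)*461 = (211 - 53/39)*461 = (8176/39)*461 = 3769136/39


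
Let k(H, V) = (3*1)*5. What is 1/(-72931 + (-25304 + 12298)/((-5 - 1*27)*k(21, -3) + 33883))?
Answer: -33403/2436127199 ≈ -1.3712e-5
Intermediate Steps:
k(H, V) = 15 (k(H, V) = 3*5 = 15)
1/(-72931 + (-25304 + 12298)/((-5 - 1*27)*k(21, -3) + 33883)) = 1/(-72931 + (-25304 + 12298)/((-5 - 1*27)*15 + 33883)) = 1/(-72931 - 13006/((-5 - 27)*15 + 33883)) = 1/(-72931 - 13006/(-32*15 + 33883)) = 1/(-72931 - 13006/(-480 + 33883)) = 1/(-72931 - 13006/33403) = 1/(-2436127199/33403) = -33403/2436127199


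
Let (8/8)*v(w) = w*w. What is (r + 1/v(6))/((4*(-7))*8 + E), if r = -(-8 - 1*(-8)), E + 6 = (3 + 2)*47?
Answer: 1/180 ≈ 0.0055556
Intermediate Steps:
v(w) = w² (v(w) = w*w = w²)
E = 229 (E = -6 + (3 + 2)*47 = -6 + 5*47 = -6 + 235 = 229)
r = 0 (r = -(-8 + 8) = -1*0 = 0)
(r + 1/v(6))/((4*(-7))*8 + E) = (0 + 1/(6²))/((4*(-7))*8 + 229) = (0 + 1/36)/(-28*8 + 229) = (0 + 1/36)/(-224 + 229) = (1/36)/5 = (1/36)*(⅕) = 1/180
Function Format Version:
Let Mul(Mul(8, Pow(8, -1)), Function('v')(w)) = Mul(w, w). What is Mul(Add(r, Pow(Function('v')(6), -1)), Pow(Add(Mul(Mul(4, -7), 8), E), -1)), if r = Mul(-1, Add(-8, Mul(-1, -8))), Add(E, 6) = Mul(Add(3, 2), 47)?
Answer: Rational(1, 180) ≈ 0.0055556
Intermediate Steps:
Function('v')(w) = Pow(w, 2) (Function('v')(w) = Mul(w, w) = Pow(w, 2))
E = 229 (E = Add(-6, Mul(Add(3, 2), 47)) = Add(-6, Mul(5, 47)) = Add(-6, 235) = 229)
r = 0 (r = Mul(-1, Add(-8, 8)) = Mul(-1, 0) = 0)
Mul(Add(r, Pow(Function('v')(6), -1)), Pow(Add(Mul(Mul(4, -7), 8), E), -1)) = Mul(Add(0, Pow(Pow(6, 2), -1)), Pow(Add(Mul(Mul(4, -7), 8), 229), -1)) = Mul(Add(0, Pow(36, -1)), Pow(Add(Mul(-28, 8), 229), -1)) = Mul(Add(0, Rational(1, 36)), Pow(Add(-224, 229), -1)) = Mul(Rational(1, 36), Pow(5, -1)) = Mul(Rational(1, 36), Rational(1, 5)) = Rational(1, 180)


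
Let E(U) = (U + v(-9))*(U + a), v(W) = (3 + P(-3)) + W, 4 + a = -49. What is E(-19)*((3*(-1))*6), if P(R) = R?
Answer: -36288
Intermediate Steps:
a = -53 (a = -4 - 49 = -53)
v(W) = W (v(W) = (3 - 3) + W = 0 + W = W)
E(U) = (-53 + U)*(-9 + U) (E(U) = (U - 9)*(U - 53) = (-9 + U)*(-53 + U) = (-53 + U)*(-9 + U))
E(-19)*((3*(-1))*6) = (477 + (-19)**2 - 62*(-19))*((3*(-1))*6) = (477 + 361 + 1178)*(-3*6) = 2016*(-18) = -36288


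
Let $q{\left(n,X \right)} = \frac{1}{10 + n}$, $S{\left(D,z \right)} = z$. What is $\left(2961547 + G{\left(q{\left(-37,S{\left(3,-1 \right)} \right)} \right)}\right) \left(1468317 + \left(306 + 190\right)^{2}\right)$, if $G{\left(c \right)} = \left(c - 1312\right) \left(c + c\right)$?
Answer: $\frac{3701311142540129}{729} \approx 5.0772 \cdot 10^{12}$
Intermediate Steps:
$G{\left(c \right)} = 2 c \left(-1312 + c\right)$ ($G{\left(c \right)} = \left(-1312 + c\right) 2 c = 2 c \left(-1312 + c\right)$)
$\left(2961547 + G{\left(q{\left(-37,S{\left(3,-1 \right)} \right)} \right)}\right) \left(1468317 + \left(306 + 190\right)^{2}\right) = \left(2961547 + \frac{2 \left(-1312 + \frac{1}{10 - 37}\right)}{10 - 37}\right) \left(1468317 + \left(306 + 190\right)^{2}\right) = \left(2961547 + \frac{2 \left(-1312 + \frac{1}{-27}\right)}{-27}\right) \left(1468317 + 496^{2}\right) = \left(2961547 + 2 \left(- \frac{1}{27}\right) \left(-1312 - \frac{1}{27}\right)\right) \left(1468317 + 246016\right) = \left(2961547 + 2 \left(- \frac{1}{27}\right) \left(- \frac{35425}{27}\right)\right) 1714333 = \left(2961547 + \frac{70850}{729}\right) 1714333 = \frac{2159038613}{729} \cdot 1714333 = \frac{3701311142540129}{729}$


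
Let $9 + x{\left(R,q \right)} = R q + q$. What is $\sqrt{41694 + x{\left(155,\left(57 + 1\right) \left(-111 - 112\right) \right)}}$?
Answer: $i \sqrt{1976019} \approx 1405.7 i$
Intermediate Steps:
$x{\left(R,q \right)} = -9 + q + R q$ ($x{\left(R,q \right)} = -9 + \left(R q + q\right) = -9 + \left(q + R q\right) = -9 + q + R q$)
$\sqrt{41694 + x{\left(155,\left(57 + 1\right) \left(-111 - 112\right) \right)}} = \sqrt{41694 + \left(-9 + \left(57 + 1\right) \left(-111 - 112\right) + 155 \left(57 + 1\right) \left(-111 - 112\right)\right)} = \sqrt{41694 + \left(-9 + 58 \left(-223\right) + 155 \cdot 58 \left(-223\right)\right)} = \sqrt{41694 - 2017713} = \sqrt{-1976019} = i \sqrt{1976019}$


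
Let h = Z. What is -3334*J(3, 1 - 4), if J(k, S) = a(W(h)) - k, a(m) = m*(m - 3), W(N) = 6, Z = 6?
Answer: -50010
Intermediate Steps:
h = 6
a(m) = m*(-3 + m)
J(k, S) = 18 - k (J(k, S) = 6*(-3 + 6) - k = 6*3 - k = 18 - k)
-3334*J(3, 1 - 4) = -3334*(18 - 1*3) = -3334*(18 - 3) = -3334*15 = -50010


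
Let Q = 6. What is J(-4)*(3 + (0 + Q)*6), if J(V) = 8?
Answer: 312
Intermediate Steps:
J(-4)*(3 + (0 + Q)*6) = 8*(3 + (0 + 6)*6) = 8*(3 + 6*6) = 8*(3 + 36) = 8*39 = 312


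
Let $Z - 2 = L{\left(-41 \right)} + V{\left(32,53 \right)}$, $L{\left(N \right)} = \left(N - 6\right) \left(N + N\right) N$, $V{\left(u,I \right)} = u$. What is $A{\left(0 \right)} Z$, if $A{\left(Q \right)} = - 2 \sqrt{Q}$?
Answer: $0$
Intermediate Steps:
$L{\left(N \right)} = 2 N^{2} \left(-6 + N\right)$ ($L{\left(N \right)} = \left(-6 + N\right) 2 N N = 2 N \left(-6 + N\right) N = 2 N^{2} \left(-6 + N\right)$)
$Z = -157980$ ($Z = 2 + \left(2 \left(-41\right)^{2} \left(-6 - 41\right) + 32\right) = 2 + \left(2 \cdot 1681 \left(-47\right) + 32\right) = 2 + \left(-158014 + 32\right) = 2 - 157982 = -157980$)
$A{\left(0 \right)} Z = - 2 \sqrt{0} \left(-157980\right) = \left(-2\right) 0 \left(-157980\right) = 0 \left(-157980\right) = 0$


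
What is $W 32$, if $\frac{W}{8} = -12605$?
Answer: $-3226880$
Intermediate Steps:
$W = -100840$ ($W = 8 \left(-12605\right) = -100840$)
$W 32 = \left(-100840\right) 32 = -3226880$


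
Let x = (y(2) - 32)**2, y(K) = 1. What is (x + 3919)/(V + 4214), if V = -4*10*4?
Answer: 2440/2027 ≈ 1.2037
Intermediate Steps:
V = -160 (V = -40*4 = -160)
x = 961 (x = (1 - 32)**2 = (-31)**2 = 961)
(x + 3919)/(V + 4214) = (961 + 3919)/(-160 + 4214) = 4880/4054 = 4880*(1/4054) = 2440/2027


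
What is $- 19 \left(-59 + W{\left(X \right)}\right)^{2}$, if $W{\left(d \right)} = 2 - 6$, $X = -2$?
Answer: $-75411$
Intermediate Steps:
$W{\left(d \right)} = -4$ ($W{\left(d \right)} = 2 - 6 = -4$)
$- 19 \left(-59 + W{\left(X \right)}\right)^{2} = - 19 \left(-59 - 4\right)^{2} = - 19 \left(-63\right)^{2} = \left(-19\right) 3969 = -75411$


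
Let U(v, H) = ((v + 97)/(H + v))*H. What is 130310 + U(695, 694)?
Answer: 60516746/463 ≈ 1.3071e+5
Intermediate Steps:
U(v, H) = H*(97 + v)/(H + v) (U(v, H) = ((97 + v)/(H + v))*H = H*(97 + v)/(H + v))
130310 + U(695, 694) = 130310 + 694*(97 + 695)/(694 + 695) = 130310 + 694*792/1389 = 130310 + 694*(1/1389)*792 = 130310 + 183216/463 = 60516746/463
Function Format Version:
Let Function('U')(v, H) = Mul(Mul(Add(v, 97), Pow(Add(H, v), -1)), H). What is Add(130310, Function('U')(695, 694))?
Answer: Rational(60516746, 463) ≈ 1.3071e+5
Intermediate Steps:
Function('U')(v, H) = Mul(H, Pow(Add(H, v), -1), Add(97, v)) (Function('U')(v, H) = Mul(Mul(Add(97, v), Pow(Add(H, v), -1)), H) = Mul(Mul(Pow(Add(H, v), -1), Add(97, v)), H) = Mul(H, Pow(Add(H, v), -1), Add(97, v)))
Add(130310, Function('U')(695, 694)) = Add(130310, Mul(694, Pow(Add(694, 695), -1), Add(97, 695))) = Add(130310, Mul(694, Pow(1389, -1), 792)) = Add(130310, Mul(694, Rational(1, 1389), 792)) = Add(130310, Rational(183216, 463)) = Rational(60516746, 463)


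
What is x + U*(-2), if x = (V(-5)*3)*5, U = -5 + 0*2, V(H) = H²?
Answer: 385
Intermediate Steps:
U = -5 (U = -5 + 0 = -5)
x = 375 (x = ((-5)²*3)*5 = (25*3)*5 = 75*5 = 375)
x + U*(-2) = 375 - 5*(-2) = 375 + 10 = 385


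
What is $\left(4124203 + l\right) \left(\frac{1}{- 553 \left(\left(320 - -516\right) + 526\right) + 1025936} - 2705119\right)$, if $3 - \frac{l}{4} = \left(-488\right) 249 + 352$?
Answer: $- \frac{680102192027117979}{54550} \approx -1.2468 \cdot 10^{13}$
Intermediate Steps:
$l = 484652$ ($l = 12 - 4 \left(\left(-488\right) 249 + 352\right) = 12 - 4 \left(-121512 + 352\right) = 12 - -484640 = 12 + 484640 = 484652$)
$\left(4124203 + l\right) \left(\frac{1}{- 553 \left(\left(320 - -516\right) + 526\right) + 1025936} - 2705119\right) = \left(4124203 + 484652\right) \left(\frac{1}{- 553 \left(\left(320 - -516\right) + 526\right) + 1025936} - 2705119\right) = 4608855 \left(\frac{1}{- 553 \left(\left(320 + 516\right) + 526\right) + 1025936} - 2705119\right) = 4608855 \left(\frac{1}{- 553 \left(836 + 526\right) + 1025936} - 2705119\right) = 4608855 \left(\frac{1}{\left(-553\right) 1362 + 1025936} - 2705119\right) = 4608855 \left(\frac{1}{-753186 + 1025936} - 2705119\right) = 4608855 \left(\frac{1}{272750} - 2705119\right) = 4608855 \left(- \frac{737821207249}{272750}\right) = - \frac{680102192027117979}{54550}$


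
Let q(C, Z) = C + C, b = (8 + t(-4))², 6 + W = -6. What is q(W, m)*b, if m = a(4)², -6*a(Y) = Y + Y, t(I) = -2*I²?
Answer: -13824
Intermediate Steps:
W = -12 (W = -6 - 6 = -12)
b = 576 (b = (8 - 2*(-4)²)² = (8 - 2*16)² = (8 - 32)² = (-24)² = 576)
a(Y) = -Y/3 (a(Y) = -(Y + Y)/6 = -Y/3)
m = 16/9 (m = (-⅓*4)² = (-4/3)² = 16/9 ≈ 1.7778)
q(C, Z) = 2*C
q(W, m)*b = (2*(-12))*576 = -24*576 = -13824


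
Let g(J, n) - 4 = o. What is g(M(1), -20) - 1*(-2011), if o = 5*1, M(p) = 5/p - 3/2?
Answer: 2020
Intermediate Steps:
M(p) = -3/2 + 5/p (M(p) = 5/p - 3*1/2 = 5/p - 3/2 = -3/2 + 5/p)
o = 5
g(J, n) = 9 (g(J, n) = 4 + 5 = 9)
g(M(1), -20) - 1*(-2011) = 9 - 1*(-2011) = 9 + 2011 = 2020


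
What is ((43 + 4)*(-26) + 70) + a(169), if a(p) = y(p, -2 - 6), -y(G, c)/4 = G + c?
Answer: -1796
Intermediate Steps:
y(G, c) = -4*G - 4*c (y(G, c) = -4*(G + c) = -4*G - 4*c)
a(p) = 32 - 4*p (a(p) = -4*p - 4*(-2 - 6) = -4*p - 4*(-8) = -4*p + 32 = 32 - 4*p)
((43 + 4)*(-26) + 70) + a(169) = ((43 + 4)*(-26) + 70) + (32 - 4*169) = (47*(-26) + 70) + (32 - 676) = (-1222 + 70) - 644 = -1152 - 644 = -1796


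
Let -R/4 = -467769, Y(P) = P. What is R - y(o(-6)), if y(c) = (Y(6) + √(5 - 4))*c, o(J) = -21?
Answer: 1871223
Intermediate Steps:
R = 1871076 (R = -4*(-467769) = 1871076)
y(c) = 7*c (y(c) = (6 + √(5 - 4))*c = (6 + √1)*c = (6 + 1)*c = 7*c)
R - y(o(-6)) = 1871076 - 7*(-21) = 1871076 - 1*(-147) = 1871076 + 147 = 1871223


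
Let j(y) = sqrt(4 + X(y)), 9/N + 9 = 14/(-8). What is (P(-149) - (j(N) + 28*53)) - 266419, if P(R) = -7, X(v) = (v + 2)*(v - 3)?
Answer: -267910 - I*sqrt(854)/43 ≈ -2.6791e+5 - 0.67961*I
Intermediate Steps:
X(v) = (-3 + v)*(2 + v) (X(v) = (2 + v)*(-3 + v) = (-3 + v)*(2 + v))
N = -36/43 (N = 9/(-9 + 14/(-8)) = 9/(-9 + 14*(-1/8)) = 9/(-9 - 7/4) = 9/(-43/4) = 9*(-4/43) = -36/43 ≈ -0.83721)
j(y) = sqrt(-2 + y**2 - y) (j(y) = sqrt(4 + (-6 + y**2 - y)) = sqrt(-2 + y**2 - y))
(P(-149) - (j(N) + 28*53)) - 266419 = (-7 - (sqrt(-2 + (-36/43)**2 - 1*(-36/43)) + 28*53)) - 266419 = (-7 - (sqrt(-2 + 1296/1849 + 36/43) + 1484)) - 266419 = (-7 - (sqrt(-854/1849) + 1484)) - 266419 = (-7 - (I*sqrt(854)/43 + 1484)) - 266419 = (-7 - (1484 + I*sqrt(854)/43)) - 266419 = (-7 + (-1484 - I*sqrt(854)/43)) - 266419 = (-1491 - I*sqrt(854)/43) - 266419 = -267910 - I*sqrt(854)/43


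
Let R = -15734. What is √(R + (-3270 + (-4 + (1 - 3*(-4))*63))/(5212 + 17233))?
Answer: I*√70630417/67 ≈ 125.44*I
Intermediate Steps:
√(R + (-3270 + (-4 + (1 - 3*(-4))*63))/(5212 + 17233)) = √(-15734 + (-3270 + (-4 + (1 - 3*(-4))*63))/(5212 + 17233)) = √(-15734 + (-3270 + (-4 + (1 + 12)*63))/22445) = √(-15734 + (-3270 + (-4 + 13*63))*(1/22445)) = √(-15734 + (-3270 + (-4 + 819))*(1/22445)) = √(-15734 + (-3270 + 815)*(1/22445)) = √(-15734 - 2455*1/22445) = √(-15734 - 491/4489) = √(-70630417/4489) = I*√70630417/67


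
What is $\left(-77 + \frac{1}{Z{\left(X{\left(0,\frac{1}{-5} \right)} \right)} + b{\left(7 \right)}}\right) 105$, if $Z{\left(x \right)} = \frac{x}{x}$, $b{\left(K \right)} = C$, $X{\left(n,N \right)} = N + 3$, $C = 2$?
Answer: $-8050$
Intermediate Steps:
$X{\left(n,N \right)} = 3 + N$
$b{\left(K \right)} = 2$
$Z{\left(x \right)} = 1$
$\left(-77 + \frac{1}{Z{\left(X{\left(0,\frac{1}{-5} \right)} \right)} + b{\left(7 \right)}}\right) 105 = \left(-77 + \frac{1}{1 + 2}\right) 105 = \left(-77 + \frac{1}{3}\right) 105 = \left(- \frac{230}{3}\right) 105 = -8050$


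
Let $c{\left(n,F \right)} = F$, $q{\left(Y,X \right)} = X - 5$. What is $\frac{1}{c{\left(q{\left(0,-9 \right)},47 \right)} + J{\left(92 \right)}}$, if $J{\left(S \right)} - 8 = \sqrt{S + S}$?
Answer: $\frac{55}{2841} - \frac{2 \sqrt{46}}{2841} \approx 0.014585$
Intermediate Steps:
$q{\left(Y,X \right)} = -5 + X$
$J{\left(S \right)} = 8 + \sqrt{2} \sqrt{S}$ ($J{\left(S \right)} = 8 + \sqrt{S + S} = 8 + \sqrt{2 S} = 8 + \sqrt{2} \sqrt{S}$)
$\frac{1}{c{\left(q{\left(0,-9 \right)},47 \right)} + J{\left(92 \right)}} = \frac{1}{47 + \left(8 + \sqrt{2} \sqrt{92}\right)} = \frac{1}{47 + \left(8 + \sqrt{2} \cdot 2 \sqrt{23}\right)} = \frac{1}{47 + \left(8 + 2 \sqrt{46}\right)} = \frac{1}{55 + 2 \sqrt{46}}$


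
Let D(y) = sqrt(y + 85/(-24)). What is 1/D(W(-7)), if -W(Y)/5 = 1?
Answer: -2*I*sqrt(1230)/205 ≈ -0.34216*I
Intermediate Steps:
W(Y) = -5 (W(Y) = -5*1 = -5)
D(y) = sqrt(-85/24 + y) (D(y) = sqrt(y + 85*(-1/24)) = sqrt(y - 85/24) = sqrt(-85/24 + y))
1/D(W(-7)) = 1/(sqrt(-510 + 144*(-5))/12) = 1/(sqrt(-510 - 720)/12) = 1/(sqrt(-1230)/12) = 1/((I*sqrt(1230))/12) = 1/(I*sqrt(1230)/12) = -2*I*sqrt(1230)/205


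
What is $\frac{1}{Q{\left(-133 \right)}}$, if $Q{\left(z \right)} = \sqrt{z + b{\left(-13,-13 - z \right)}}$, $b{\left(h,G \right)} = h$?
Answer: $- \frac{i \sqrt{146}}{146} \approx - 0.082761 i$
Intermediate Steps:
$Q{\left(z \right)} = \sqrt{-13 + z}$ ($Q{\left(z \right)} = \sqrt{z - 13} = \sqrt{-13 + z}$)
$\frac{1}{Q{\left(-133 \right)}} = \frac{1}{\sqrt{-13 - 133}} = \frac{1}{\sqrt{-146}} = \frac{1}{i \sqrt{146}} = - \frac{i \sqrt{146}}{146}$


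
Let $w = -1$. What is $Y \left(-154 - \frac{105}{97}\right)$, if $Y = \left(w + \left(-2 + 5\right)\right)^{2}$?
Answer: $- \frac{60172}{97} \approx -620.33$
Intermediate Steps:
$Y = 4$ ($Y = \left(-1 + \left(-2 + 5\right)\right)^{2} = \left(-1 + 3\right)^{2} = 2^{2} = 4$)
$Y \left(-154 - \frac{105}{97}\right) = 4 \left(-154 - \frac{105}{97}\right) = 4 \left(- \frac{15043}{97}\right) = - \frac{60172}{97}$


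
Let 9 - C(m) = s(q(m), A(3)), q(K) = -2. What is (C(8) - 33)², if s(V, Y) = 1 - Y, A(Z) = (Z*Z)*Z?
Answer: 4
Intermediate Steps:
A(Z) = Z³ (A(Z) = Z²*Z = Z³)
C(m) = 35 (C(m) = 9 - (1 - 1*3³) = 9 - (1 - 1*27) = 9 - (1 - 27) = 9 - 1*(-26) = 9 + 26 = 35)
(C(8) - 33)² = (35 - 33)² = 2² = 4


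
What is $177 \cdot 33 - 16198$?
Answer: $-10357$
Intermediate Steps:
$177 \cdot 33 - 16198 = 5841 - 16198 = -10357$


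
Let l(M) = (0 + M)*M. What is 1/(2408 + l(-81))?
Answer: 1/8969 ≈ 0.00011150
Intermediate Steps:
l(M) = M**2 (l(M) = M*M = M**2)
1/(2408 + l(-81)) = 1/(2408 + (-81)**2) = 1/(2408 + 6561) = 1/8969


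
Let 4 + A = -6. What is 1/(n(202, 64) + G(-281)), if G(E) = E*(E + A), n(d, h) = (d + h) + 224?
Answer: 1/82261 ≈ 1.2156e-5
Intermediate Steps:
A = -10 (A = -4 - 6 = -10)
n(d, h) = 224 + d + h
G(E) = E*(-10 + E) (G(E) = E*(E - 10) = E*(-10 + E))
1/(n(202, 64) + G(-281)) = 1/((224 + 202 + 64) - 281*(-10 - 281)) = 1/(490 - 281*(-291)) = 1/(490 + 81771) = 1/82261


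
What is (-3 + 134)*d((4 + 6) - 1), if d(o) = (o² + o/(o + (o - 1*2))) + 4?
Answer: 179339/16 ≈ 11209.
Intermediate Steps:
d(o) = 4 + o² + o/(-2 + 2*o) (d(o) = (o² + o/(o + (o - 2))) + 4 = (o² + o/(o + (-2 + o))) + 4 = (o² + o/(-2 + 2*o)) + 4 = 4 + o² + o/(-2 + 2*o))
(-3 + 134)*d((4 + 6) - 1) = (-3 + 134)*((-4 + ((4 + 6) - 1)³ - ((4 + 6) - 1)² + 9*((4 + 6) - 1)/2)/(-1 + ((4 + 6) - 1))) = 131*((-4 + (10 - 1)³ - (10 - 1)² + 9*(10 - 1)/2)/(-1 + (10 - 1))) = 131*((-4 + 9³ - 1*9² + (9/2)*9)/(-1 + 9)) = 131*((-4 + 729 - 1*81 + 81/2)/8) = 131*((-4 + 729 - 81 + 81/2)/8) = 131*((⅛)*(1369/2)) = 131*(1369/16) = 179339/16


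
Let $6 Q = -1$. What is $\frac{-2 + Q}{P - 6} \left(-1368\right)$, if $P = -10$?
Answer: $- \frac{741}{4} \approx -185.25$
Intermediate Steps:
$Q = - \frac{1}{6}$ ($Q = \frac{1}{6} \left(-1\right) = - \frac{1}{6} \approx -0.16667$)
$\frac{-2 + Q}{P - 6} \left(-1368\right) = \frac{-2 - \frac{1}{6}}{-10 - 6} \left(-1368\right) = - \frac{13}{6 \left(-16\right)} \left(-1368\right) = \left(- \frac{13}{6}\right) \left(- \frac{1}{16}\right) \left(-1368\right) = \frac{13}{96} \left(-1368\right) = - \frac{741}{4}$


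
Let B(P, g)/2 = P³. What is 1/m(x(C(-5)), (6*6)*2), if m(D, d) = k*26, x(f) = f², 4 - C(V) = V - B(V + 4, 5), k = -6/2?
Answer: -1/78 ≈ -0.012821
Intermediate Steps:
k = -3 (k = -6*½ = -3)
B(P, g) = 2*P³
C(V) = 4 - V + 2*(4 + V)³ (C(V) = 4 - (V - 2*(V + 4)³) = 4 - (V - 2*(4 + V)³) = 4 + (-V + 2*(4 + V)³) = 4 - V + 2*(4 + V)³)
m(D, d) = -78 (m(D, d) = -3*26 = -78)
1/m(x(C(-5)), (6*6)*2) = 1/(-78) = -1/78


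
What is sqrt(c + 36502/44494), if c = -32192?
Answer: I*sqrt(15932348627731)/22247 ≈ 179.42*I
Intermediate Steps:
sqrt(c + 36502/44494) = sqrt(-32192 + 36502/44494) = sqrt(-32192 + 36502*(1/44494)) = sqrt(-32192 + 18251/22247) = sqrt(-716157173/22247) = I*sqrt(15932348627731)/22247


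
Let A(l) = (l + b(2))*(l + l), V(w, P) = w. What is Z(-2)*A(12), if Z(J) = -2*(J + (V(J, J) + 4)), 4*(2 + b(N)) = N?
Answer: 0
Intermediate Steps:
b(N) = -2 + N/4
A(l) = 2*l*(-3/2 + l) (A(l) = (l + (-2 + (¼)*2))*(l + l) = (l + (-2 + ½))*(2*l) = (l - 3/2)*(2*l) = (-3/2 + l)*(2*l) = 2*l*(-3/2 + l))
Z(J) = -8 - 4*J (Z(J) = -2*(J + (J + 4)) = -2*(J + (4 + J)) = -2*(4 + 2*J) = -8 - 4*J)
Z(-2)*A(12) = (-8 - 4*(-2))*(12*(-3 + 2*12)) = (-8 + 8)*(12*(-3 + 24)) = 0*(12*21) = 0*252 = 0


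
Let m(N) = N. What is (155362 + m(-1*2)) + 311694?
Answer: 467054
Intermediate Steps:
(155362 + m(-1*2)) + 311694 = (155362 - 1*2) + 311694 = (155362 - 2) + 311694 = 155360 + 311694 = 467054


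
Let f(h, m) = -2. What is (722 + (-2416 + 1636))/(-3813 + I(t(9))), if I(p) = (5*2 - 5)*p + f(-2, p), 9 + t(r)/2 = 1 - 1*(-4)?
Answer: 58/3855 ≈ 0.015045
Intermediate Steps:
t(r) = -8 (t(r) = -18 + 2*(1 - 1*(-4)) = -18 + 2*(1 + 4) = -18 + 2*5 = -18 + 10 = -8)
I(p) = -2 + 5*p (I(p) = (5*2 - 5)*p - 2 = (10 - 5)*p - 2 = 5*p - 2 = -2 + 5*p)
(722 + (-2416 + 1636))/(-3813 + I(t(9))) = (722 + (-2416 + 1636))/(-3813 + (-2 + 5*(-8))) = (722 - 780)/(-3813 + (-2 - 40)) = -58/(-3813 - 42) = -58/(-3855) = -58*(-1/3855) = 58/3855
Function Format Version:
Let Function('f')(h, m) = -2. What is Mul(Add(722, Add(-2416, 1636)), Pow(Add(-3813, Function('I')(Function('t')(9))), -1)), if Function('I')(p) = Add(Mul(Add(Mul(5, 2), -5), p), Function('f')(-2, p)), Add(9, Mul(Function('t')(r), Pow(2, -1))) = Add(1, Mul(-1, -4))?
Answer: Rational(58, 3855) ≈ 0.015045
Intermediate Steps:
Function('t')(r) = -8 (Function('t')(r) = Add(-18, Mul(2, Add(1, Mul(-1, -4)))) = Add(-18, Mul(2, Add(1, 4))) = Add(-18, Mul(2, 5)) = Add(-18, 10) = -8)
Function('I')(p) = Add(-2, Mul(5, p)) (Function('I')(p) = Add(Mul(Add(Mul(5, 2), -5), p), -2) = Add(Mul(Add(10, -5), p), -2) = Add(Mul(5, p), -2) = Add(-2, Mul(5, p)))
Mul(Add(722, Add(-2416, 1636)), Pow(Add(-3813, Function('I')(Function('t')(9))), -1)) = Mul(Add(722, Add(-2416, 1636)), Pow(Add(-3813, Add(-2, Mul(5, -8))), -1)) = Mul(Add(722, -780), Pow(Add(-3813, Add(-2, -40)), -1)) = Mul(-58, Pow(Add(-3813, -42), -1)) = Mul(-58, Pow(-3855, -1)) = Mul(-58, Rational(-1, 3855)) = Rational(58, 3855)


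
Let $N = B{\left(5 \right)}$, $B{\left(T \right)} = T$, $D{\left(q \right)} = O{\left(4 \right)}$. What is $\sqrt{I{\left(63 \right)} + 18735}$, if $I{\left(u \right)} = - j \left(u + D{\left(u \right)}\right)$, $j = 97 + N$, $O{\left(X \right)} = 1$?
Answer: $\sqrt{12207} \approx 110.49$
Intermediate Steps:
$D{\left(q \right)} = 1$
$N = 5$
$j = 102$ ($j = 97 + 5 = 102$)
$I{\left(u \right)} = -102 - 102 u$ ($I{\left(u \right)} = - 102 \left(u + 1\right) = - 102 \left(1 + u\right) = - (102 + 102 u) = -102 - 102 u$)
$\sqrt{I{\left(63 \right)} + 18735} = \sqrt{\left(-102 - 6426\right) + 18735} = \sqrt{-6528 + 18735} = \sqrt{12207}$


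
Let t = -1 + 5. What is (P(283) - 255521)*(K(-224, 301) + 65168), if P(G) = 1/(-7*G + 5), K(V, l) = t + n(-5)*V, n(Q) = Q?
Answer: -8367865093781/494 ≈ -1.6939e+10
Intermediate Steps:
t = 4
K(V, l) = 4 - 5*V
P(G) = 1/(5 - 7*G)
(P(283) - 255521)*(K(-224, 301) + 65168) = (-1/(-5 + 7*283) - 255521)*((4 - 5*(-224)) + 65168) = (-1/(-5 + 1981) - 255521)*((4 + 1120) + 65168) = (-1/1976 - 255521)*(1124 + 65168) = (-1*1/1976 - 255521)*66292 = (-1/1976 - 255521)*66292 = -504909497/1976*66292 = -8367865093781/494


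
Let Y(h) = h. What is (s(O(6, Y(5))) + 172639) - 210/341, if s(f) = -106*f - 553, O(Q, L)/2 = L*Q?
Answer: 56512356/341 ≈ 1.6573e+5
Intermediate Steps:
O(Q, L) = 2*L*Q (O(Q, L) = 2*(L*Q) = 2*L*Q)
s(f) = -553 - 106*f
(s(O(6, Y(5))) + 172639) - 210/341 = ((-553 - 212*5*6) + 172639) - 210/341 = ((-553 - 106*60) + 172639) + (1/341)*(-210) = ((-553 - 6360) + 172639) - 210/341 = (-6913 + 172639) - 210/341 = 165726 - 210/341 = 56512356/341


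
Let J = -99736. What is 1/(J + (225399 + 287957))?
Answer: 1/413620 ≈ 2.4177e-6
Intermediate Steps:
1/(J + (225399 + 287957)) = 1/(-99736 + (225399 + 287957)) = 1/(-99736 + 513356) = 1/413620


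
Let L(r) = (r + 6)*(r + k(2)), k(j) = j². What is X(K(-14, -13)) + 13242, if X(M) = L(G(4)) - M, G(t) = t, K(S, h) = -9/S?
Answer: 186499/14 ≈ 13321.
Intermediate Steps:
L(r) = (4 + r)*(6 + r) (L(r) = (r + 6)*(r + 2²) = (6 + r)*(r + 4) = (6 + r)*(4 + r) = (4 + r)*(6 + r))
X(M) = 80 - M (X(M) = (24 + 4² + 10*4) - M = (24 + 16 + 40) - M = 80 - M)
X(K(-14, -13)) + 13242 = (80 - (-9)/(-14)) + 13242 = (80 - (-9)*(-1)/14) + 13242 = (80 - 1*9/14) + 13242 = (80 - 9/14) + 13242 = 1111/14 + 13242 = 186499/14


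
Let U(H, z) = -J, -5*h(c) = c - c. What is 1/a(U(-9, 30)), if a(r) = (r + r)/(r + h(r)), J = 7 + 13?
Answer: ½ ≈ 0.50000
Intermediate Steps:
J = 20
h(c) = 0 (h(c) = -(c - c)/5 = -⅕*0 = 0)
U(H, z) = -20 (U(H, z) = -1*20 = -20)
a(r) = 2 (a(r) = (r + r)/(r + 0) = (2*r)/r = 2)
1/a(U(-9, 30)) = 1/2 = ½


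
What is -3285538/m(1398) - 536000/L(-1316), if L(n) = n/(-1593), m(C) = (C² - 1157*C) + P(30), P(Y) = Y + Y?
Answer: -35966539389001/55432881 ≈ -6.4883e+5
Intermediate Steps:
P(Y) = 2*Y
m(C) = 60 + C² - 1157*C (m(C) = (C² - 1157*C) + 2*30 = (C² - 1157*C) + 60 = 60 + C² - 1157*C)
L(n) = -n/1593 (L(n) = n*(-1/1593) = -n/1593)
-3285538/m(1398) - 536000/L(-1316) = -3285538/(60 + 1398² - 1157*1398) - 536000/((-1/1593*(-1316))) = -3285538/(60 + 1954404 - 1617486) - 536000/1316/1593 = -3285538/336978 - 536000*1593/1316 = -3285538*1/336978 - 213462000/329 = -1642769/168489 - 213462000/329 = -35966539389001/55432881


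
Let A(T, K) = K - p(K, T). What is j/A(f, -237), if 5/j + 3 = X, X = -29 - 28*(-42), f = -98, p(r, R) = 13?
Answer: -1/57200 ≈ -1.7483e-5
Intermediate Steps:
X = 1147 (X = -29 + 1176 = 1147)
A(T, K) = -13 + K (A(T, K) = K - 1*13 = K - 13 = -13 + K)
j = 5/1144 (j = 5/(-3 + 1147) = 5/1144 ≈ 0.0043706)
j/A(f, -237) = 5/(1144*(-13 - 237)) = (5/1144)/(-250) = (5/1144)*(-1/250) = -1/57200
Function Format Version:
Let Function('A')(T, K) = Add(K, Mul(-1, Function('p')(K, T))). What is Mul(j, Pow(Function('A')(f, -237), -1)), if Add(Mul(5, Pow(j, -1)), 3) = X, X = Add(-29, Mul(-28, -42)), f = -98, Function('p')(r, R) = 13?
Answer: Rational(-1, 57200) ≈ -1.7483e-5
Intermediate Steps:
X = 1147 (X = Add(-29, 1176) = 1147)
Function('A')(T, K) = Add(-13, K) (Function('A')(T, K) = Add(K, Mul(-1, 13)) = Add(K, -13) = Add(-13, K))
j = Rational(5, 1144) (j = Mul(5, Pow(Add(-3, 1147), -1)) = Mul(5, Pow(1144, -1)) = Mul(5, Rational(1, 1144)) = Rational(5, 1144) ≈ 0.0043706)
Mul(j, Pow(Function('A')(f, -237), -1)) = Mul(Rational(5, 1144), Pow(Add(-13, -237), -1)) = Mul(Rational(5, 1144), Pow(-250, -1)) = Mul(Rational(5, 1144), Rational(-1, 250)) = Rational(-1, 57200)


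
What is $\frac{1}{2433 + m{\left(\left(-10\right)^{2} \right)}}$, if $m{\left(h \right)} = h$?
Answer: $\frac{1}{2533} \approx 0.00039479$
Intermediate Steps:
$\frac{1}{2433 + m{\left(\left(-10\right)^{2} \right)}} = \frac{1}{2433 + \left(-10\right)^{2}} = \frac{1}{2433 + 100} = \frac{1}{2533}$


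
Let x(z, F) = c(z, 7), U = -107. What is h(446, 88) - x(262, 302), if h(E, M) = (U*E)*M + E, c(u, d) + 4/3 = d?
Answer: -12597287/3 ≈ -4.1991e+6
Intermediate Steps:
c(u, d) = -4/3 + d
x(z, F) = 17/3 (x(z, F) = -4/3 + 7 = 17/3)
h(E, M) = E - 107*E*M (h(E, M) = (-107*E)*M + E = -107*E*M + E = E - 107*E*M)
h(446, 88) - x(262, 302) = 446*(1 - 107*88) - 1*17/3 = 446*(1 - 9416) - 17/3 = 446*(-9415) - 17/3 = -4199090 - 17/3 = -12597287/3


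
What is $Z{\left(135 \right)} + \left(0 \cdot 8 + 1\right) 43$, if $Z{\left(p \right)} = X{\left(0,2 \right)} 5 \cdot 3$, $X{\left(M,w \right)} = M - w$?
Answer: $13$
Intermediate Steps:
$Z{\left(p \right)} = -30$ ($Z{\left(p \right)} = \left(0 - 2\right) 5 \cdot 3 = \left(-2\right) 5 \cdot 3 = \left(-10\right) 3 = -30$)
$Z{\left(135 \right)} + \left(0 \cdot 8 + 1\right) 43 = -30 + \left(0 \cdot 8 + 1\right) 43 = -30 + \left(0 + 1\right) 43 = -30 + 1 \cdot 43 = -30 + 43 = 13$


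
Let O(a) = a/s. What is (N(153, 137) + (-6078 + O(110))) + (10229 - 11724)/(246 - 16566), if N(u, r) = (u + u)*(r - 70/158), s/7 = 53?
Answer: 3416068979455/95664576 ≈ 35709.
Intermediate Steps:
s = 371 (s = 7*53 = 371)
O(a) = a/371
N(u, r) = 2*u*(-35/79 + r) (N(u, r) = (2*u)*(r - 70*1/158) = (2*u)*(r - 35/79) = (2*u)*(-35/79 + r) = 2*u*(-35/79 + r))
(N(153, 137) + (-6078 + O(110))) + (10229 - 11724)/(246 - 16566) = ((2/79)*153*(-35 + 79*137) + (-6078 + (1/371)*110)) + (10229 - 11724)/(246 - 16566) = ((2/79)*153*(-35 + 10823) + (-6078 + 110/371)) - 1495/(-16320) = ((2/79)*153*10788 - 2254828/371) - 1495*(-1/16320) = (3301128/79 - 2254828/371) + 299/3264 = 1046587076/29309 + 299/3264 = 3416068979455/95664576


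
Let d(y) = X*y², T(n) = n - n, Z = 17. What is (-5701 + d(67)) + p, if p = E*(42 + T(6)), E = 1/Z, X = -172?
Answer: -13222711/17 ≈ -7.7781e+5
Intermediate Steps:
T(n) = 0
E = 1/17 ≈ 0.058824
d(y) = -172*y²
p = 42/17 (p = (42 + 0)/17 = (1/17)*42 = 42/17 ≈ 2.4706)
(-5701 + d(67)) + p = (-5701 - 172*67²) + 42/17 = (-5701 - 172*4489) + 42/17 = (-5701 - 772108) + 42/17 = -777809 + 42/17 = -13222711/17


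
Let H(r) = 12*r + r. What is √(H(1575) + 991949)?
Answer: 2*√253106 ≈ 1006.2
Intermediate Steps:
H(r) = 13*r
√(H(1575) + 991949) = √(13*1575 + 991949) = √(20475 + 991949) = √1012424 = 2*√253106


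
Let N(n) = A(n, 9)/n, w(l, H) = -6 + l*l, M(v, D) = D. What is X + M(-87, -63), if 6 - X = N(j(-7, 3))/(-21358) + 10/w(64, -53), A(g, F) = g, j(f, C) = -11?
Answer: -497940003/8735422 ≈ -57.002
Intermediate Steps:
w(l, H) = -6 + l²
N(n) = 1 (N(n) = n/n = 1)
X = 52391583/8735422 (X = 6 - (1/(-21358) + 10/(-6 + 64²)) = 6 - (1*(-1/21358) + 10/(-6 + 4096)) = 6 - (-1/21358 + 10/4090) = 6 - (-1/21358 + 10*(1/4090)) = 6 - (-1/21358 + 1/409) = 6 - 1*20949/8735422 = 6 - 20949/8735422 = 52391583/8735422 ≈ 5.9976)
X + M(-87, -63) = 52391583/8735422 - 63 = -497940003/8735422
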